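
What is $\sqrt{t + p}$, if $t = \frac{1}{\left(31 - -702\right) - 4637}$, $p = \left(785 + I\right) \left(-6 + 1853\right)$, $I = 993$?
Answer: $\frac{\sqrt{782056799043}}{488} \approx 1812.2$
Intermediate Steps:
$p = 3283966$ ($p = \left(785 + 993\right) \left(-6 + 1853\right) = 1778 \cdot 1847 = 3283966$)
$t = - \frac{1}{3904}$ ($t = \frac{1}{\left(31 + 702\right) - 4637} = \frac{1}{733 - 4637} = \frac{1}{-3904} = - \frac{1}{3904} \approx -0.00025615$)
$\sqrt{t + p} = \sqrt{- \frac{1}{3904} + 3283966} = \sqrt{\frac{12820603263}{3904}} = \frac{\sqrt{782056799043}}{488}$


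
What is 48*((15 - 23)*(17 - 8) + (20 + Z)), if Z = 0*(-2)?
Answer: -2496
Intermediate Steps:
Z = 0
48*((15 - 23)*(17 - 8) + (20 + Z)) = 48*((15 - 23)*(17 - 8) + (20 + 0)) = 48*(-8*9 + 20) = 48*(-72 + 20) = 48*(-52) = -2496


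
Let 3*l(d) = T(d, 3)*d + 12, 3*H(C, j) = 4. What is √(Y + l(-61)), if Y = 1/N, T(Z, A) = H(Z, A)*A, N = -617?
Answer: I*√264965097/1851 ≈ 8.794*I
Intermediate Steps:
H(C, j) = 4/3 (H(C, j) = (⅓)*4 = 4/3)
T(Z, A) = 4*A/3
Y = -1/617 (Y = 1/(-617) = -1/617 ≈ -0.0016207)
l(d) = 4 + 4*d/3 (l(d) = (((4/3)*3)*d + 12)/3 = (4*d + 12)/3 = (12 + 4*d)/3 = 4 + 4*d/3)
√(Y + l(-61)) = √(-1/617 + (4 + (4/3)*(-61))) = √(-1/617 + (4 - 244/3)) = √(-1/617 - 232/3) = √(-143147/1851) = I*√264965097/1851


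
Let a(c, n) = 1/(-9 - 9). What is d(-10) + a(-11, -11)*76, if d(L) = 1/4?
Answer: -143/36 ≈ -3.9722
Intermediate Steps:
d(L) = 1/4
a(c, n) = -1/18 (a(c, n) = 1/(-18) = -1/18)
d(-10) + a(-11, -11)*76 = 1/4 - 1/18*76 = 1/4 - 38/9 = -143/36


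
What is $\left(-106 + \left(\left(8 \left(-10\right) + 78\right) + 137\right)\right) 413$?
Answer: $11977$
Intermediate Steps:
$\left(-106 + \left(\left(8 \left(-10\right) + 78\right) + 137\right)\right) 413 = \left(-106 + \left(\left(-80 + 78\right) + 137\right)\right) 413 = \left(-106 + \left(-2 + 137\right)\right) 413 = \left(-106 + 135\right) 413 = 29 \cdot 413 = 11977$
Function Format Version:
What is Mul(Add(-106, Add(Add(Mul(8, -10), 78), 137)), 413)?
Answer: 11977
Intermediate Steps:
Mul(Add(-106, Add(Add(Mul(8, -10), 78), 137)), 413) = Mul(Add(-106, Add(Add(-80, 78), 137)), 413) = Mul(Add(-106, Add(-2, 137)), 413) = Mul(Add(-106, 135), 413) = Mul(29, 413) = 11977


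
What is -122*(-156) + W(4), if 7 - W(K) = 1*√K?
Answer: 19037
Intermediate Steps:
W(K) = 7 - √K
-122*(-156) + W(4) = -122*(-156) + (7 - √4) = 19032 + (7 - 1*2) = 19032 + (7 - 2) = 19032 + 5 = 19037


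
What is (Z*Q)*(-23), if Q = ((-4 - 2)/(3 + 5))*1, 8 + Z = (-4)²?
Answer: 138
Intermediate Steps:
Z = 8 (Z = -8 + (-4)² = -8 + 16 = 8)
Q = -¾ (Q = -6/8*1 = -6*⅛*1 = -¾*1 = -¾ ≈ -0.75000)
(Z*Q)*(-23) = (8*(-¾))*(-23) = -6*(-23) = 138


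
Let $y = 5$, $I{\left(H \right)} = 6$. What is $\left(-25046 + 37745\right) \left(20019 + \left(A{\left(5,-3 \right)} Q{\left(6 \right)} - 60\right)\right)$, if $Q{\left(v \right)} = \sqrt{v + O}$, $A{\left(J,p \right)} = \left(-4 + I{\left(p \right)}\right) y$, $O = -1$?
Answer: $253459341 + 126990 \sqrt{5} \approx 2.5374 \cdot 10^{8}$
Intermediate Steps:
$A{\left(J,p \right)} = 10$ ($A{\left(J,p \right)} = \left(-4 + 6\right) 5 = 2 \cdot 5 = 10$)
$Q{\left(v \right)} = \sqrt{-1 + v}$ ($Q{\left(v \right)} = \sqrt{v - 1} = \sqrt{-1 + v}$)
$\left(-25046 + 37745\right) \left(20019 + \left(A{\left(5,-3 \right)} Q{\left(6 \right)} - 60\right)\right) = \left(-25046 + 37745\right) \left(20019 - \left(60 - 10 \sqrt{-1 + 6}\right)\right) = 12699 \left(20019 - \left(60 - 10 \sqrt{5}\right)\right) = 12699 \left(19959 + 10 \sqrt{5}\right) = 253459341 + 126990 \sqrt{5}$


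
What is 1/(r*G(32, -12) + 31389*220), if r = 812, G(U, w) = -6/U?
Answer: 4/27621711 ≈ 1.4481e-7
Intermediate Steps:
1/(r*G(32, -12) + 31389*220) = 1/(812*(-6/32) + 31389*220) = 1/(812*(-6*1/32) + 6905580) = 1/(812*(-3/16) + 6905580) = 1/(-609/4 + 6905580) = 1/(27621711/4) = 4/27621711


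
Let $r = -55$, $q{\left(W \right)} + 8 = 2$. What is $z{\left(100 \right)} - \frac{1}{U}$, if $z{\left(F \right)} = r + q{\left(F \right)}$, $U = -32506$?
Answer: $- \frac{1982865}{32506} \approx -61.0$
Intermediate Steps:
$q{\left(W \right)} = -6$ ($q{\left(W \right)} = -8 + 2 = -6$)
$z{\left(F \right)} = -61$ ($z{\left(F \right)} = -55 - 6 = -61$)
$z{\left(100 \right)} - \frac{1}{U} = -61 - \frac{1}{-32506} = -61 - - \frac{1}{32506} = -61 + \frac{1}{32506} = - \frac{1982865}{32506}$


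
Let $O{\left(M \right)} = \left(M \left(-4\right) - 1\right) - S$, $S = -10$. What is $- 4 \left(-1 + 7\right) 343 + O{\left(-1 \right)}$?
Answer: $-8219$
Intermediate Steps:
$O{\left(M \right)} = 9 - 4 M$ ($O{\left(M \right)} = \left(M \left(-4\right) - 1\right) - -10 = \left(- 4 M - 1\right) + 10 = \left(-1 - 4 M\right) + 10 = 9 - 4 M$)
$- 4 \left(-1 + 7\right) 343 + O{\left(-1 \right)} = - 4 \left(-1 + 7\right) 343 + \left(9 - -4\right) = \left(-4\right) 6 \cdot 343 + \left(9 + 4\right) = \left(-24\right) 343 + 13 = -8232 + 13 = -8219$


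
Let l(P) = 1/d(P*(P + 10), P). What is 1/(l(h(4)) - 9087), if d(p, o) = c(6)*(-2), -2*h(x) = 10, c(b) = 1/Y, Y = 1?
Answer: -2/18175 ≈ -0.00011004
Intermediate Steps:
c(b) = 1 (c(b) = 1/1 = 1)
h(x) = -5 (h(x) = -½*10 = -5)
d(p, o) = -2 (d(p, o) = 1*(-2) = -2)
l(P) = -½ (l(P) = 1/(-2) = -½)
1/(l(h(4)) - 9087) = 1/(-½ - 9087) = 1/(-18175/2) = -2/18175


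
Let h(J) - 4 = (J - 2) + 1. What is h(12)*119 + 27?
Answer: 1812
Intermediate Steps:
h(J) = 3 + J (h(J) = 4 + ((J - 2) + 1) = 4 + ((-2 + J) + 1) = 4 + (-1 + J) = 3 + J)
h(12)*119 + 27 = (3 + 12)*119 + 27 = 15*119 + 27 = 1785 + 27 = 1812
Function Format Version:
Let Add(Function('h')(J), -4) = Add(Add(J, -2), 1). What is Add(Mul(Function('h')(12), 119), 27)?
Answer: 1812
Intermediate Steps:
Function('h')(J) = Add(3, J) (Function('h')(J) = Add(4, Add(Add(J, -2), 1)) = Add(4, Add(Add(-2, J), 1)) = Add(4, Add(-1, J)) = Add(3, J))
Add(Mul(Function('h')(12), 119), 27) = Add(Mul(Add(3, 12), 119), 27) = Add(Mul(15, 119), 27) = Add(1785, 27) = 1812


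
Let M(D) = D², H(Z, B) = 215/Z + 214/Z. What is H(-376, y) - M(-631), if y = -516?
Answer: -149708965/376 ≈ -3.9816e+5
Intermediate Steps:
H(Z, B) = 429/Z
H(-376, y) - M(-631) = 429/(-376) - 1*(-631)² = 429*(-1/376) - 1*398161 = -429/376 - 398161 = -149708965/376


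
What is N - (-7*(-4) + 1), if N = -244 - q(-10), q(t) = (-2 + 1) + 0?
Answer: -272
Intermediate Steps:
q(t) = -1 (q(t) = -1 + 0 = -1)
N = -243 (N = -244 - 1*(-1) = -244 + 1 = -243)
N - (-7*(-4) + 1) = -243 - (-7*(-4) + 1) = -243 - (28 + 1) = -243 - 1*29 = -243 - 29 = -272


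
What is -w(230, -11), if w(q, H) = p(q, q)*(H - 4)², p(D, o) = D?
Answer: -51750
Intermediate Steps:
w(q, H) = q*(-4 + H)² (w(q, H) = q*(H - 4)² = q*(-4 + H)²)
-w(230, -11) = -230*(-4 - 11)² = -230*(-15)² = -230*225 = -1*51750 = -51750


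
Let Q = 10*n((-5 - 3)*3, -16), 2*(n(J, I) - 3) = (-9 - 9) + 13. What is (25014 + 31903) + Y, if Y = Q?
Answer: 56922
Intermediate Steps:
n(J, I) = 1/2 (n(J, I) = 3 + ((-9 - 9) + 13)/2 = 3 + (-18 + 13)/2 = 3 + (1/2)*(-5) = 3 - 5/2 = 1/2)
Q = 5 (Q = 10*(1/2) = 5)
Y = 5
(25014 + 31903) + Y = (25014 + 31903) + 5 = 56917 + 5 = 56922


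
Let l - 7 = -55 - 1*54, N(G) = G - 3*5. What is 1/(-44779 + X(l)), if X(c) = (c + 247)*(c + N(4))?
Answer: -1/61164 ≈ -1.6349e-5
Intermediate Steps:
N(G) = -15 + G (N(G) = G - 15 = -15 + G)
l = -102 (l = 7 + (-55 - 1*54) = 7 + (-55 - 54) = 7 - 109 = -102)
X(c) = (-11 + c)*(247 + c) (X(c) = (c + 247)*(c + (-15 + 4)) = (247 + c)*(c - 11) = (247 + c)*(-11 + c) = (-11 + c)*(247 + c))
1/(-44779 + X(l)) = 1/(-44779 + (-2717 + (-102)**2 + 236*(-102))) = 1/(-44779 + (-2717 + 10404 - 24072)) = 1/(-44779 - 16385) = 1/(-61164) = -1/61164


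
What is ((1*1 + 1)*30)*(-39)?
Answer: -2340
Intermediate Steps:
((1*1 + 1)*30)*(-39) = ((1 + 1)*30)*(-39) = (2*30)*(-39) = 60*(-39) = -2340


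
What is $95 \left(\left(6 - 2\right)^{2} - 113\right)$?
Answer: $-9215$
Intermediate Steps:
$95 \left(\left(6 - 2\right)^{2} - 113\right) = 95 \left(4^{2} - 113\right) = 95 \left(16 - 113\right) = 95 \left(-97\right) = -9215$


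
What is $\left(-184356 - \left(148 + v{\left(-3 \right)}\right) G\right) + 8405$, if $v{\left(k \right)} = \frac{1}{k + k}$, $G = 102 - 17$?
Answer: $- \frac{1131101}{6} \approx -1.8852 \cdot 10^{5}$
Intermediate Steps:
$G = 85$ ($G = 102 - 17 = 85$)
$v{\left(k \right)} = \frac{1}{2 k}$
$\left(-184356 - \left(148 + v{\left(-3 \right)}\right) G\right) + 8405 = \left(-184356 - \left(148 + \frac{1}{2 \left(-3\right)}\right) 85\right) + 8405 = \left(-184356 - \left(148 + \frac{1}{2} \left(- \frac{1}{3}\right)\right) 85\right) + 8405 = \left(-184356 - \left(148 - \frac{1}{6}\right) 85\right) + 8405 = \left(-184356 - \frac{887}{6} \cdot 85\right) + 8405 = \left(-184356 - \frac{75395}{6}\right) + 8405 = - \frac{1181531}{6} + 8405 = - \frac{1131101}{6}$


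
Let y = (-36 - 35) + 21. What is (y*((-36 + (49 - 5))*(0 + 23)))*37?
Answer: -340400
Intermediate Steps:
y = -50 (y = -71 + 21 = -50)
(y*((-36 + (49 - 5))*(0 + 23)))*37 = -50*(-36 + (49 - 5))*(0 + 23)*37 = -50*(-36 + 44)*23*37 = -400*23*37 = -50*184*37 = -9200*37 = -340400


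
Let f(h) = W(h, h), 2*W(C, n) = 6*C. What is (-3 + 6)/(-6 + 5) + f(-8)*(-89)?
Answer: 2133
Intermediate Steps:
W(C, n) = 3*C (W(C, n) = (6*C)/2 = 3*C)
f(h) = 3*h
(-3 + 6)/(-6 + 5) + f(-8)*(-89) = (-3 + 6)/(-6 + 5) + (3*(-8))*(-89) = 3/(-1) - 24*(-89) = -1*3 + 2136 = -3 + 2136 = 2133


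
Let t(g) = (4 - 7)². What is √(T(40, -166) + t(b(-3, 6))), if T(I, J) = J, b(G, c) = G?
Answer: I*√157 ≈ 12.53*I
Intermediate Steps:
t(g) = 9 (t(g) = (-3)² = 9)
√(T(40, -166) + t(b(-3, 6))) = √(-166 + 9) = √(-157) = I*√157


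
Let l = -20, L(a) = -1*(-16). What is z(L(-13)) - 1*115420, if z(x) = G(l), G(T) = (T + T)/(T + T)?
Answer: -115419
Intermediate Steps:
L(a) = 16
G(T) = 1 (G(T) = (2*T)/((2*T)) = (2*T)*(1/(2*T)) = 1)
z(x) = 1
z(L(-13)) - 1*115420 = 1 - 1*115420 = 1 - 115420 = -115419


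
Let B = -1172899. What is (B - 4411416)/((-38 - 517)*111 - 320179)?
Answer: 5584315/381784 ≈ 14.627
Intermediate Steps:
(B - 4411416)/((-38 - 517)*111 - 320179) = (-1172899 - 4411416)/((-38 - 517)*111 - 320179) = -5584315/(-555*111 - 320179) = -5584315/(-61605 - 320179) = -5584315/(-381784) = -5584315*(-1/381784) = 5584315/381784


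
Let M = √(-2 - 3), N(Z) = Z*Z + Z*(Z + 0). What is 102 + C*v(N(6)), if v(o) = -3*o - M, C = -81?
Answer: 17598 + 81*I*√5 ≈ 17598.0 + 181.12*I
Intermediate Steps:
N(Z) = 2*Z² (N(Z) = Z² + Z*Z = Z² + Z² = 2*Z²)
M = I*√5 (M = √(-5) = I*√5 ≈ 2.2361*I)
v(o) = -3*o - I*√5
102 + C*v(N(6)) = 102 - 81*(-6*6² - I*√5) = 102 - 81*(-6*36 - I*√5) = 102 - 81*(-3*72 - I*√5) = 102 - 81*(-216 - I*√5) = 102 + (17496 + 81*I*√5) = 17598 + 81*I*√5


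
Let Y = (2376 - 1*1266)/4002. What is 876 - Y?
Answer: 584107/667 ≈ 875.72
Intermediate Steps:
Y = 185/667 (Y = (2376 - 1266)*(1/4002) = 1110*(1/4002) = 185/667 ≈ 0.27736)
876 - Y = 876 - 1*185/667 = 876 - 185/667 = 584107/667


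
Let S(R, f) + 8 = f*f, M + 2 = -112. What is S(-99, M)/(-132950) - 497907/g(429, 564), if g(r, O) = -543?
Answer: 11031613861/12031975 ≈ 916.86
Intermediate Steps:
M = -114 (M = -2 - 112 = -114)
S(R, f) = -8 + f² (S(R, f) = -8 + f*f = -8 + f²)
S(-99, M)/(-132950) - 497907/g(429, 564) = (-8 + (-114)²)/(-132950) - 497907/(-543) = (-8 + 12996)*(-1/132950) - 497907*(-1/543) = 12988*(-1/132950) + 165969/181 = -6494/66475 + 165969/181 = 11031613861/12031975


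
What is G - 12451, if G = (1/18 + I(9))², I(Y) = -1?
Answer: -4033835/324 ≈ -12450.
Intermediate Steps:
G = 289/324 (G = (1/18 - 1)² = (-17/18)² = 289/324 ≈ 0.89198)
G - 12451 = 289/324 - 12451 = -4033835/324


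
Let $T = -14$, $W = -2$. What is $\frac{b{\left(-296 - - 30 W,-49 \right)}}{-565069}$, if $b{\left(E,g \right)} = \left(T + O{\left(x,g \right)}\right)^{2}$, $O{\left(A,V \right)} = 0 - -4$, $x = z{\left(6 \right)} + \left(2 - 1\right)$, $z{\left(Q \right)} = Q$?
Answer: $- \frac{100}{565069} \approx -0.00017697$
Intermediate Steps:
$x = 7$ ($x = 6 + \left(2 - 1\right) = 6 + 1 = 7$)
$O{\left(A,V \right)} = 4$ ($O{\left(A,V \right)} = 0 + 4 = 4$)
$b{\left(E,g \right)} = 100$ ($b{\left(E,g \right)} = \left(-14 + 4\right)^{2} = \left(-10\right)^{2} = 100$)
$\frac{b{\left(-296 - - 30 W,-49 \right)}}{-565069} = \frac{100}{-565069} = 100 \left(- \frac{1}{565069}\right) = - \frac{100}{565069}$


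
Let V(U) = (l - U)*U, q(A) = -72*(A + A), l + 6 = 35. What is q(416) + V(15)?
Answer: -59694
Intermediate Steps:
l = 29 (l = -6 + 35 = 29)
q(A) = -144*A
V(U) = U*(29 - U) (V(U) = (29 - U)*U = U*(29 - U))
q(416) + V(15) = -144*416 + 15*(29 - 1*15) = -59904 + 15*(29 - 15) = -59904 + 15*14 = -59904 + 210 = -59694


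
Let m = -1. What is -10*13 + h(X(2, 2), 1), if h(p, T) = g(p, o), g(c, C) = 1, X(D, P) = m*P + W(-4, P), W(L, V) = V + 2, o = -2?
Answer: -129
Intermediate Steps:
W(L, V) = 2 + V
X(D, P) = 2 (X(D, P) = -P + (2 + P) = 2)
h(p, T) = 1
-10*13 + h(X(2, 2), 1) = -10*13 + 1 = -130 + 1 = -129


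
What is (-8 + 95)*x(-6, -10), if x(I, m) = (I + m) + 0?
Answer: -1392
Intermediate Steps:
x(I, m) = I + m
(-8 + 95)*x(-6, -10) = (-8 + 95)*(-6 - 10) = 87*(-16) = -1392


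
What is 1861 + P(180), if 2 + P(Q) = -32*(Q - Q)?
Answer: 1859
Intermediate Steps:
P(Q) = -2 (P(Q) = -2 - 32*(Q - Q) = -2 - 32*0 = -2 + 0 = -2)
1861 + P(180) = 1861 - 2 = 1859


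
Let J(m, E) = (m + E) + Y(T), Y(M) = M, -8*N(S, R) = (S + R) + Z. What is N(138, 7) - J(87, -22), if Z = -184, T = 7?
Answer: -537/8 ≈ -67.125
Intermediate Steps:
N(S, R) = 23 - R/8 - S/8 (N(S, R) = -((S + R) - 184)/8 = -((R + S) - 184)/8 = -(-184 + R + S)/8 = 23 - R/8 - S/8)
J(m, E) = 7 + E + m (J(m, E) = (m + E) + 7 = (E + m) + 7 = 7 + E + m)
N(138, 7) - J(87, -22) = (23 - ⅛*7 - ⅛*138) - (7 - 22 + 87) = (23 - 7/8 - 69/4) - 1*72 = 39/8 - 72 = -537/8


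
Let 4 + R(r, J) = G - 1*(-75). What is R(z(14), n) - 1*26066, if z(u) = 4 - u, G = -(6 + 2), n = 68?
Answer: -26003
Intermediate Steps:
G = -8 (G = -1*8 = -8)
R(r, J) = 63 (R(r, J) = -4 + (-8 - 1*(-75)) = -4 + (-8 + 75) = -4 + 67 = 63)
R(z(14), n) - 1*26066 = 63 - 1*26066 = 63 - 26066 = -26003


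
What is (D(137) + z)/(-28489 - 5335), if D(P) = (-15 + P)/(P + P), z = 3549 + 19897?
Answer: -3212163/4633888 ≈ -0.69319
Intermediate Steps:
z = 23446
D(P) = (-15 + P)/(2*P) (D(P) = (-15 + P)/((2*P)) = (-15 + P)*(1/(2*P)) = (-15 + P)/(2*P))
(D(137) + z)/(-28489 - 5335) = ((½)*(-15 + 137)/137 + 23446)/(-28489 - 5335) = ((½)*(1/137)*122 + 23446)/(-33824) = (61/137 + 23446)*(-1/33824) = (3212163/137)*(-1/33824) = -3212163/4633888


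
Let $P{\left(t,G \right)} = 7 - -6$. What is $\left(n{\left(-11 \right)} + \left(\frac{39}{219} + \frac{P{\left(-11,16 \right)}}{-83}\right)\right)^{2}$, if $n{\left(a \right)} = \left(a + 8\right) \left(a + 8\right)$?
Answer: $\frac{2987824921}{36711481} \approx 81.387$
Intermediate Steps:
$P{\left(t,G \right)} = 13$ ($P{\left(t,G \right)} = 7 + 6 = 13$)
$n{\left(a \right)} = \left(8 + a\right)^{2}$ ($n{\left(a \right)} = \left(8 + a\right) \left(8 + a\right) = \left(8 + a\right)^{2}$)
$\left(n{\left(-11 \right)} + \left(\frac{39}{219} + \frac{P{\left(-11,16 \right)}}{-83}\right)\right)^{2} = \left(\left(8 - 11\right)^{2} + \left(\frac{39}{219} + \frac{13}{-83}\right)\right)^{2} = \left(\left(-3\right)^{2} + \left(39 \cdot \frac{1}{219} + 13 \left(- \frac{1}{83}\right)\right)\right)^{2} = \left(9 + \left(\frac{13}{73} - \frac{13}{83}\right)\right)^{2} = \left(9 + \frac{130}{6059}\right)^{2} = \left(\frac{54661}{6059}\right)^{2} = \frac{2987824921}{36711481}$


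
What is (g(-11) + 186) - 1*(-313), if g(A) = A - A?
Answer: 499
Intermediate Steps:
g(A) = 0
(g(-11) + 186) - 1*(-313) = (0 + 186) - 1*(-313) = 186 + 313 = 499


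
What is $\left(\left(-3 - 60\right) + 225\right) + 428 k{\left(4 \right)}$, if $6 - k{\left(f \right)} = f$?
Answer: $1018$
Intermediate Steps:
$k{\left(f \right)} = 6 - f$
$\left(\left(-3 - 60\right) + 225\right) + 428 k{\left(4 \right)} = \left(\left(-3 - 60\right) + 225\right) + 428 \left(6 - 4\right) = \left(-63 + 225\right) + 428 \left(6 - 4\right) = 162 + 428 \cdot 2 = 162 + 856 = 1018$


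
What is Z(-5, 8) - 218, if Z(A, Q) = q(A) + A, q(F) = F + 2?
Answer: -226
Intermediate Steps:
q(F) = 2 + F
Z(A, Q) = 2 + 2*A (Z(A, Q) = (2 + A) + A = 2 + 2*A)
Z(-5, 8) - 218 = (2 + 2*(-5)) - 218 = (2 - 10) - 218 = -8 - 218 = -226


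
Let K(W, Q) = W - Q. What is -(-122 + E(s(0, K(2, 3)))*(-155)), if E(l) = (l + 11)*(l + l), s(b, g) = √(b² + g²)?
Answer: 3842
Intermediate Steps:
E(l) = 2*l*(11 + l) (E(l) = (11 + l)*(2*l) = 2*l*(11 + l))
-(-122 + E(s(0, K(2, 3)))*(-155)) = -(-122 + (2*√(0² + (2 - 1*3)²)*(11 + √(0² + (2 - 1*3)²)))*(-155)) = -(-122 + (2*√(0 + (2 - 3)²)*(11 + √(0 + (2 - 3)²)))*(-155)) = -(-122 + (2*√(0 + (-1)²)*(11 + √(0 + (-1)²)))*(-155)) = -(-122 + (2*√(0 + 1)*(11 + √(0 + 1)))*(-155)) = -(-122 + (2*√1*(11 + √1))*(-155)) = -(-122 + (2*1*(11 + 1))*(-155)) = -(-122 + (2*1*12)*(-155)) = -(-122 + 24*(-155)) = -(-122 - 3720) = -1*(-3842) = 3842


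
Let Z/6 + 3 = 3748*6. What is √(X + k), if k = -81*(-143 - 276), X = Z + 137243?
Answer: 2*√76523 ≈ 553.26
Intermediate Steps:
Z = 134910 (Z = -18 + 6*(3748*6) = -18 + 6*22488 = -18 + 134928 = 134910)
X = 272153 (X = 134910 + 137243 = 272153)
k = 33939 (k = -81*(-419) = 33939)
√(X + k) = √(272153 + 33939) = √306092 = 2*√76523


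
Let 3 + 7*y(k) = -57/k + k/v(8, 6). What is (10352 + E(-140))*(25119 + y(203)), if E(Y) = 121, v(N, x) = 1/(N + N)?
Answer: 380722633521/1421 ≈ 2.6793e+8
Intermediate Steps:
v(N, x) = 1/(2*N)
y(k) = -3/7 - 57/(7*k) + 16*k/7 (y(k) = -3/7 + (-57/k + k/(((½)/8)))/7 = -3/7 + (-57/k + k/(((½)*(⅛))))/7 = -3/7 + (-57/k + k/(1/16))/7 = -3/7 + (-57/k + k*16)/7 = -3/7 + (-57/k + 16*k)/7 = -3/7 + (-57/(7*k) + 16*k/7) = -3/7 - 57/(7*k) + 16*k/7)
(10352 + E(-140))*(25119 + y(203)) = (10352 + 121)*(25119 + (⅐)*(-57 + 203*(-3 + 16*203))/203) = 10473*(25119 + (⅐)*(1/203)*(-57 + 203*(-3 + 3248))) = 10473*(25119 + (⅐)*(1/203)*(-57 + 203*3245)) = 10473*(25119 + (⅐)*(1/203)*(-57 + 658735)) = 10473*(25119 + (⅐)*(1/203)*658678) = 10473*(25119 + 658678/1421) = 10473*(36352777/1421) = 380722633521/1421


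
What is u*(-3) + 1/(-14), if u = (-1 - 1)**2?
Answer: -169/14 ≈ -12.071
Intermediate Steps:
u = 4 (u = (-2)**2 = 4)
u*(-3) + 1/(-14) = 4*(-3) + 1/(-14) = -12 - 1/14 = -169/14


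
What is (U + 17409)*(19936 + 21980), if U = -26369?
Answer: -375567360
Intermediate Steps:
(U + 17409)*(19936 + 21980) = (-26369 + 17409)*(19936 + 21980) = -8960*41916 = -375567360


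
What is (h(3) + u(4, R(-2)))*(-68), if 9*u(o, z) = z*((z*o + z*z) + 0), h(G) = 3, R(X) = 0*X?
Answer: -204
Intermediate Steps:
R(X) = 0
u(o, z) = z*(z² + o*z)/9 (u(o, z) = (z*((z*o + z*z) + 0))/9 = (z*((o*z + z²) + 0))/9 = (z*((z² + o*z) + 0))/9 = (z*(z² + o*z))/9 = z*(z² + o*z)/9)
(h(3) + u(4, R(-2)))*(-68) = (3 + (⅑)*0²*(4 + 0))*(-68) = (3 + (⅑)*0*4)*(-68) = (3 + 0)*(-68) = 3*(-68) = -204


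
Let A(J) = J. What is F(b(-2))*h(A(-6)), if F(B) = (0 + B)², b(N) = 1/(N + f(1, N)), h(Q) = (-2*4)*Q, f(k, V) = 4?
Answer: 12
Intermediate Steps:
h(Q) = -8*Q
b(N) = 1/(4 + N) (b(N) = 1/(N + 4) = 1/(4 + N))
F(B) = B²
F(b(-2))*h(A(-6)) = (1/(4 - 2))²*(-8*(-6)) = (1/2)²*48 = (½)²*48 = (¼)*48 = 12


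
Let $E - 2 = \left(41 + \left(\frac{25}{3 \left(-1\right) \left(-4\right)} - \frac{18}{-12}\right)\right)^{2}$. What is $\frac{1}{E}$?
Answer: $\frac{144}{286513} \approx 0.00050259$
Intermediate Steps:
$E = \frac{286513}{144}$ ($E = 2 + \left(41 + \left(\frac{25}{3 \left(-1\right) \left(-4\right)} - \frac{18}{-12}\right)\right)^{2} = 2 + \left(41 - \left(- \frac{3}{2} - \frac{25}{\left(-3\right) \left(-4\right)}\right)\right)^{2} = 2 + \left(41 + \left(\frac{25}{12} + \frac{3}{2}\right)\right)^{2} = 2 + \left(41 + \frac{43}{12}\right)^{2} = 2 + \left(\frac{535}{12}\right)^{2} = 2 + \frac{286225}{144} = \frac{286513}{144} \approx 1989.7$)
$\frac{1}{E} = \frac{1}{\frac{286513}{144}} = \frac{144}{286513}$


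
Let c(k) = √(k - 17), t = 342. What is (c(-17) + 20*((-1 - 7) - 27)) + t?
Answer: -358 + I*√34 ≈ -358.0 + 5.831*I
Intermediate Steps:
c(k) = √(-17 + k)
(c(-17) + 20*((-1 - 7) - 27)) + t = (√(-17 - 17) + 20*((-1 - 7) - 27)) + 342 = (√(-34) + 20*(-8 - 27)) + 342 = (I*√34 + 20*(-35)) + 342 = (I*√34 - 700) + 342 = (-700 + I*√34) + 342 = -358 + I*√34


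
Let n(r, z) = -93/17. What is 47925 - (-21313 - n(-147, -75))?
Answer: 1176953/17 ≈ 69233.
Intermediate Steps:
n(r, z) = -93/17 (n(r, z) = -93*1/17 = -93/17)
47925 - (-21313 - n(-147, -75)) = 47925 - (-21313 - 1*(-93/17)) = 47925 - (-21313 + 93/17) = 47925 - 1*(-362228/17) = 47925 + 362228/17 = 1176953/17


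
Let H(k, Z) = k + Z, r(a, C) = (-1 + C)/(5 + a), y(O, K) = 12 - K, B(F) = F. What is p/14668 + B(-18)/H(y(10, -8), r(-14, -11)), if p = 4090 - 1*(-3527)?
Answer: -38073/117344 ≈ -0.32446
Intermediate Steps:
r(a, C) = (-1 + C)/(5 + a)
p = 7617 (p = 4090 + 3527 = 7617)
H(k, Z) = Z + k
p/14668 + B(-18)/H(y(10, -8), r(-14, -11)) = 7617/14668 - 18/((-1 - 11)/(5 - 14) + (12 - 1*(-8))) = 7617*(1/14668) - 18/(-12/(-9) + (12 + 8)) = 7617/14668 - 18/(-1/9*(-12) + 20) = 7617/14668 - 18/(4/3 + 20) = 7617/14668 - 18/64/3 = 7617/14668 - 18*3/64 = 7617/14668 - 27/32 = -38073/117344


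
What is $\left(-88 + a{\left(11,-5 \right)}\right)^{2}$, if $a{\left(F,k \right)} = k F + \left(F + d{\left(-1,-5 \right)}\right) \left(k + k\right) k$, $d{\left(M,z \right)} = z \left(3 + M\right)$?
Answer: $8649$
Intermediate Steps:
$a{\left(F,k \right)} = F k + 2 k^{2} \left(-10 + F\right)$ ($a{\left(F,k \right)} = k F + \left(F - 5 \left(3 - 1\right)\right) \left(k + k\right) k = F k + \left(F - 10\right) 2 k k = F k + \left(-10 + F\right) 2 k k = F k + 2 k \left(-10 + F\right) k = F k + 2 k^{2} \left(-10 + F\right)$)
$\left(-88 + a{\left(11,-5 \right)}\right)^{2} = \left(-88 - 5 \left(11 - -100 + 2 \cdot 11 \left(-5\right)\right)\right)^{2} = \left(-88 - 5 \left(11 + 100 - 110\right)\right)^{2} = \left(-88 - 5\right)^{2} = \left(-93\right)^{2} = 8649$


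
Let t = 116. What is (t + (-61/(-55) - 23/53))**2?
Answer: 115673451664/8497225 ≈ 13613.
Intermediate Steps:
(t + (-61/(-55) - 23/53))**2 = (116 + (-61/(-55) - 23/53))**2 = (116 + (-61*(-1/55) - 23*1/53))**2 = (116 + (61/55 - 23/53))**2 = (116 + 1968/2915)**2 = (340108/2915)**2 = 115673451664/8497225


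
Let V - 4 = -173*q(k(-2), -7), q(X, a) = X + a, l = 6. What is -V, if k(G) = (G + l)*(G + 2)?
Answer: -1215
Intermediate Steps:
k(G) = (2 + G)*(6 + G) (k(G) = (G + 6)*(G + 2) = (6 + G)*(2 + G) = (2 + G)*(6 + G))
V = 1215 (V = 4 - 173*((12 + (-2)² + 8*(-2)) - 7) = 4 - 173*((12 + 4 - 16) - 7) = 4 - 173*(0 - 7) = 4 - 173*(-7) = 4 + 1211 = 1215)
-V = -1*1215 = -1215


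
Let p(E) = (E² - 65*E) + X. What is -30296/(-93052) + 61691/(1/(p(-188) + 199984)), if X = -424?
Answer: 655549047426/43 ≈ 1.5245e+10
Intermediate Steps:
p(E) = -424 + E² - 65*E (p(E) = (E² - 65*E) - 424 = -424 + E² - 65*E)
-30296/(-93052) + 61691/(1/(p(-188) + 199984)) = -30296/(-93052) + 61691/(1/((-424 + (-188)² - 65*(-188)) + 199984)) = -30296*(-1/93052) + 61691/(1/((-424 + 35344 + 12220) + 199984)) = 14/43 + 61691/(1/(47140 + 199984)) = 14/43 + 61691/(1/247124) = 14/43 + 61691*247124 = 14/43 + 15245326684 = 655549047426/43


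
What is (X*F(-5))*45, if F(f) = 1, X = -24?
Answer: -1080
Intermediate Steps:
(X*F(-5))*45 = -24*1*45 = -24*45 = -1080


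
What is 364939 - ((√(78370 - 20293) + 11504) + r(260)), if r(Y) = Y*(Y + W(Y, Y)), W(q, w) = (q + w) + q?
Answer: 83035 - 9*√717 ≈ 82794.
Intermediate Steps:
W(q, w) = w + 2*q
r(Y) = 4*Y² (r(Y) = Y*(Y + (Y + 2*Y)) = Y*(Y + 3*Y) = Y*(4*Y) = 4*Y²)
364939 - ((√(78370 - 20293) + 11504) + r(260)) = 364939 - ((√(78370 - 20293) + 11504) + 4*260²) = 364939 - ((√58077 + 11504) + 4*67600) = 364939 - ((9*√717 + 11504) + 270400) = 364939 - ((11504 + 9*√717) + 270400) = 364939 - (281904 + 9*√717) = 364939 + (-281904 - 9*√717) = 83035 - 9*√717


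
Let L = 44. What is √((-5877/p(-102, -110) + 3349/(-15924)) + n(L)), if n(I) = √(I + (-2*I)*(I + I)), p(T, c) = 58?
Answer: √(-5413379942955 + 533138864040*I*√77)/230898 ≈ 4.0412 + 10.857*I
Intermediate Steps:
n(I) = √(I - 4*I²) (n(I) = √(I + (-2*I)*(2*I)) = √(I - 4*I²))
√((-5877/p(-102, -110) + 3349/(-15924)) + n(L)) = √((-5877/58 + 3349/(-15924)) + √(44*(1 - 4*44))) = √((-5877*1/58 + 3349*(-1/15924)) + √(44*(1 - 176))) = √((-5877/58 - 3349/15924) + √(44*(-175))) = √(-46889795/461796 + √(-7700)) = √(-46889795/461796 + 10*I*√77)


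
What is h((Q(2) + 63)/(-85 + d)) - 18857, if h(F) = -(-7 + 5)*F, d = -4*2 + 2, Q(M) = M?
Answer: -132009/7 ≈ -18858.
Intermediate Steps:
d = -6 (d = -8 + 2 = -6)
h(F) = 2*F (h(F) = -(-2)*F = 2*F)
h((Q(2) + 63)/(-85 + d)) - 18857 = 2*((2 + 63)/(-85 - 6)) - 18857 = 2*(65/(-91)) - 18857 = 2*(65*(-1/91)) - 18857 = 2*(-5/7) - 18857 = -10/7 - 18857 = -132009/7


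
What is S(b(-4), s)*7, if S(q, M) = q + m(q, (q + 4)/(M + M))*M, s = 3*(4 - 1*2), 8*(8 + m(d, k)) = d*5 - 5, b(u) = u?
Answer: -1981/4 ≈ -495.25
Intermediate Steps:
m(d, k) = -69/8 + 5*d/8 (m(d, k) = -8 + (d*5 - 5)/8 = -8 + (5*d - 5)/8 = -8 + (-5 + 5*d)/8 = -8 + (-5/8 + 5*d/8) = -69/8 + 5*d/8)
s = 6 (s = 3*(4 - 2) = 3*2 = 6)
S(q, M) = q + M*(-69/8 + 5*q/8) (S(q, M) = q + (-69/8 + 5*q/8)*M = q + M*(-69/8 + 5*q/8))
S(b(-4), s)*7 = (-4 + (⅛)*6*(-69 + 5*(-4)))*7 = (-4 + (⅛)*6*(-69 - 20))*7 = (-4 + (⅛)*6*(-89))*7 = (-4 - 267/4)*7 = -283/4*7 = -1981/4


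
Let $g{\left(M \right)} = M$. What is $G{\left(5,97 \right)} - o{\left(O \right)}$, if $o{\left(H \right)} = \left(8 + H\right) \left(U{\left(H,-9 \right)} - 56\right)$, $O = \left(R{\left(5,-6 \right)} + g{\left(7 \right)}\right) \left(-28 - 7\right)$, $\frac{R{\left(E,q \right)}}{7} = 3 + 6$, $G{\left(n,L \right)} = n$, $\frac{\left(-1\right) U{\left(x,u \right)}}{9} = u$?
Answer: $61055$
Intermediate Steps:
$U{\left(x,u \right)} = - 9 u$
$R{\left(E,q \right)} = 63$ ($R{\left(E,q \right)} = 7 \left(3 + 6\right) = 7 \cdot 9 = 63$)
$O = -2450$ ($O = \left(63 + 7\right) \left(-28 - 7\right) = 70 \left(-35\right) = -2450$)
$o{\left(H \right)} = 200 + 25 H$ ($o{\left(H \right)} = \left(8 + H\right) \left(\left(-9\right) \left(-9\right) - 56\right) = \left(8 + H\right) \left(81 - 56\right) = \left(8 + H\right) 25 = 200 + 25 H$)
$G{\left(5,97 \right)} - o{\left(O \right)} = 5 - \left(200 + 25 \left(-2450\right)\right) = 5 - \left(200 - 61250\right) = 5 - -61050 = 5 + 61050 = 61055$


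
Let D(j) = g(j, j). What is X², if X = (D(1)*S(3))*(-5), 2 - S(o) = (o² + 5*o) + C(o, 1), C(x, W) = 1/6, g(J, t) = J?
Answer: 442225/36 ≈ 12284.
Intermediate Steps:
C(x, W) = ⅙
D(j) = j
S(o) = 11/6 - o² - 5*o (S(o) = 2 - ((o² + 5*o) + ⅙) = 2 - (⅙ + o² + 5*o) = 2 + (-⅙ - o² - 5*o) = 11/6 - o² - 5*o)
X = 665/6 (X = (1*(11/6 - 1*3² - 5*3))*(-5) = (1*(11/6 - 1*9 - 15))*(-5) = (1*(11/6 - 9 - 15))*(-5) = (1*(-133/6))*(-5) = -133/6*(-5) = 665/6 ≈ 110.83)
X² = (665/6)² = 442225/36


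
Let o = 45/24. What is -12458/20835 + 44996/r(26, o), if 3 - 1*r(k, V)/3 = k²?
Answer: -320881454/14021955 ≈ -22.884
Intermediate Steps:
o = 15/8 (o = 45*(1/24) = 15/8 ≈ 1.8750)
r(k, V) = 9 - 3*k²
-12458/20835 + 44996/r(26, o) = -12458/20835 + 44996/(9 - 3*26²) = -12458*1/20835 + 44996/(9 - 3*676) = -12458/20835 + 44996/(9 - 2028) = -12458/20835 + 44996/(-2019) = -12458/20835 + 44996*(-1/2019) = -12458/20835 - 44996/2019 = -320881454/14021955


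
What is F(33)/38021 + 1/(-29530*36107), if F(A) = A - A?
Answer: -1/1066239710 ≈ -9.3788e-10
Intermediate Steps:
F(A) = 0
F(33)/38021 + 1/(-29530*36107) = 0/38021 + 1/(-29530*36107) = 0*(1/38021) - 1/29530*1/36107 = 0 - 1/1066239710 = -1/1066239710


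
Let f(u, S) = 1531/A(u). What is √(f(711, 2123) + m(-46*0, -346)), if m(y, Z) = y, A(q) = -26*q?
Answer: I*√3144674/6162 ≈ 0.28778*I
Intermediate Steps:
f(u, S) = -1531/(26*u) (f(u, S) = 1531/((-26*u)) = 1531*(-1/(26*u)) = -1531/(26*u))
√(f(711, 2123) + m(-46*0, -346)) = √(-1531/26/711 - 46*0) = √(-1531/26*1/711 + 0) = √(-1531/18486 + 0) = √(-1531/18486) = I*√3144674/6162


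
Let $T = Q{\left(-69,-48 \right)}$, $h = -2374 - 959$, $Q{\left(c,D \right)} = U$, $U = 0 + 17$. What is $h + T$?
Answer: $-3316$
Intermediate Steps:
$U = 17$
$Q{\left(c,D \right)} = 17$
$h = -3333$ ($h = -2374 - 959 = -3333$)
$T = 17$
$h + T = -3333 + 17 = -3316$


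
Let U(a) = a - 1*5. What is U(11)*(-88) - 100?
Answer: -628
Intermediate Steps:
U(a) = -5 + a (U(a) = a - 5 = -5 + a)
U(11)*(-88) - 100 = (-5 + 11)*(-88) - 100 = 6*(-88) - 100 = -528 - 100 = -628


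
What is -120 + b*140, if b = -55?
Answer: -7820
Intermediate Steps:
-120 + b*140 = -120 - 55*140 = -120 - 7700 = -7820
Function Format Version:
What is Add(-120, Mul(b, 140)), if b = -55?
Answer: -7820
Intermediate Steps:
Add(-120, Mul(b, 140)) = Add(-120, Mul(-55, 140)) = Add(-120, -7700) = -7820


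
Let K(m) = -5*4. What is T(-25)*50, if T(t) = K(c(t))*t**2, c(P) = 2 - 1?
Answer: -625000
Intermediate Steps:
c(P) = 1
K(m) = -20
T(t) = -20*t**2
T(-25)*50 = -20*(-25)**2*50 = -20*625*50 = -12500*50 = -625000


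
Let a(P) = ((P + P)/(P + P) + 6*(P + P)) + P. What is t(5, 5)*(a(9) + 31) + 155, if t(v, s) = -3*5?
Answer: -2080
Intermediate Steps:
t(v, s) = -15
a(P) = 1 + 13*P (a(P) = ((2*P)/((2*P)) + 6*(2*P)) + P = ((2*P)*(1/(2*P)) + 12*P) + P = (1 + 12*P) + P = 1 + 13*P)
t(5, 5)*(a(9) + 31) + 155 = -15*((1 + 13*9) + 31) + 155 = -15*((1 + 117) + 31) + 155 = -15*(118 + 31) + 155 = -15*149 + 155 = -2235 + 155 = -2080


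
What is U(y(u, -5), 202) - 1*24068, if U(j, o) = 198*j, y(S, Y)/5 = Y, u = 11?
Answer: -29018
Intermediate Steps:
y(S, Y) = 5*Y
U(y(u, -5), 202) - 1*24068 = 198*(5*(-5)) - 1*24068 = 198*(-25) - 24068 = -4950 - 24068 = -29018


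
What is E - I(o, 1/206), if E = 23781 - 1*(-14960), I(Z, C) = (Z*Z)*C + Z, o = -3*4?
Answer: 3991487/103 ≈ 38752.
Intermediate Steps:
o = -12
I(Z, C) = Z + C*Z**2 (I(Z, C) = Z**2*C + Z = C*Z**2 + Z = Z + C*Z**2)
E = 38741 (E = 23781 + 14960 = 38741)
E - I(o, 1/206) = 38741 - (-12)*(1 - 12/206) = 38741 - (-12)*(1 + (1/206)*(-12)) = 38741 - (-12)*(1 - 6/103) = 38741 - (-12)*97/103 = 38741 - 1*(-1164/103) = 38741 + 1164/103 = 3991487/103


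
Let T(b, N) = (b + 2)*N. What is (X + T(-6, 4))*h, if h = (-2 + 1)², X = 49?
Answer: 33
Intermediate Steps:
T(b, N) = N*(2 + b) (T(b, N) = (2 + b)*N = N*(2 + b))
h = 1 (h = (-1)² = 1)
(X + T(-6, 4))*h = (49 + 4*(2 - 6))*1 = (49 + 4*(-4))*1 = (49 - 16)*1 = 33*1 = 33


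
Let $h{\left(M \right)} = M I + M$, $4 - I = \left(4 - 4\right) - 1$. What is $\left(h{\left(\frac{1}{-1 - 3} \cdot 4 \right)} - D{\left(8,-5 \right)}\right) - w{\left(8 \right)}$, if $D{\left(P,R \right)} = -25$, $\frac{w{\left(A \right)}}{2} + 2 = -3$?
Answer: $29$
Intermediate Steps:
$w{\left(A \right)} = -10$ ($w{\left(A \right)} = -4 + 2 \left(-3\right) = -4 - 6 = -10$)
$I = 5$ ($I = 4 - \left(\left(4 - 4\right) - 1\right) = 4 - \left(0 - 1\right) = 4 - -1 = 4 + 1 = 5$)
$h{\left(M \right)} = 6 M$ ($h{\left(M \right)} = M 5 + M = 5 M + M = 6 M$)
$\left(h{\left(\frac{1}{-1 - 3} \cdot 4 \right)} - D{\left(8,-5 \right)}\right) - w{\left(8 \right)} = \left(6 \frac{1}{-1 - 3} \cdot 4 - -25\right) - -10 = \left(6 \frac{1}{-4} \cdot 4 + 25\right) + 10 = \left(6 \left(\left(- \frac{1}{4}\right) 4\right) + 25\right) + 10 = \left(6 \left(-1\right) + 25\right) + 10 = \left(-6 + 25\right) + 10 = 19 + 10 = 29$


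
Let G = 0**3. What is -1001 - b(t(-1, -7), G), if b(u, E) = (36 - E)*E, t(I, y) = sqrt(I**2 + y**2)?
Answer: -1001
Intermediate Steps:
G = 0
b(u, E) = E*(36 - E)
-1001 - b(t(-1, -7), G) = -1001 - 0*(36 - 1*0) = -1001 - 0*(36 + 0) = -1001 - 0*36 = -1001 - 1*0 = -1001 + 0 = -1001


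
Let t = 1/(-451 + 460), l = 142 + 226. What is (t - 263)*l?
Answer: -870688/9 ≈ -96743.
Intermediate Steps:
l = 368
t = ⅑ (t = 1/9 = ⅑ ≈ 0.11111)
(t - 263)*l = (⅑ - 263)*368 = -2366/9*368 = -870688/9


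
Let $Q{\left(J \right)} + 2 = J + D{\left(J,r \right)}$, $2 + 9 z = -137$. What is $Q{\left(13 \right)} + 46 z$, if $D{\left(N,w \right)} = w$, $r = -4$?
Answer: $- \frac{6331}{9} \approx -703.44$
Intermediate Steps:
$z = - \frac{139}{9}$ ($z = - \frac{2}{9} + \frac{1}{9} \left(-137\right) = - \frac{2}{9} - \frac{137}{9} = - \frac{139}{9} \approx -15.444$)
$Q{\left(J \right)} = -6 + J$ ($Q{\left(J \right)} = -2 + \left(J - 4\right) = -2 + \left(-4 + J\right) = -6 + J$)
$Q{\left(13 \right)} + 46 z = \left(-6 + 13\right) + 46 \left(- \frac{139}{9}\right) = 7 - \frac{6394}{9} = - \frac{6331}{9}$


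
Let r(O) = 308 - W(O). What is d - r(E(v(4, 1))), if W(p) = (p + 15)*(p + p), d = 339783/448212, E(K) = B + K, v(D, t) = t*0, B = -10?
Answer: -60843571/149404 ≈ -407.24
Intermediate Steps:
v(D, t) = 0
E(K) = -10 + K
d = 113261/149404 (d = 339783*(1/448212) = 113261/149404 ≈ 0.75809)
W(p) = 2*p*(15 + p) (W(p) = (15 + p)*(2*p) = 2*p*(15 + p))
r(O) = 308 - 2*O*(15 + O)
d - r(E(v(4, 1))) = 113261/149404 - (308 - 2*(-10 + 0)*(15 + (-10 + 0))) = 113261/149404 - (308 - 2*(-10)*(15 - 10)) = 113261/149404 - (308 - 2*(-10)*5) = 113261/149404 - (308 + 100) = 113261/149404 - 1*408 = 113261/149404 - 408 = -60843571/149404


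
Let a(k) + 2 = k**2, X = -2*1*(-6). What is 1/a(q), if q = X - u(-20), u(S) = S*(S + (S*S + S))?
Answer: 1/52012942 ≈ 1.9226e-8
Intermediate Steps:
u(S) = S*(S**2 + 2*S) (u(S) = S*(S + (S**2 + S)) = S*(S + (S + S**2)) = S*(S**2 + 2*S))
X = 12 (X = -2*(-6) = 12)
q = 7212 (q = 12 - (-20)**2*(2 - 20) = 12 - 400*(-18) = 12 - 1*(-7200) = 12 + 7200 = 7212)
a(k) = -2 + k**2
1/a(q) = 1/(-2 + 7212**2) = 1/(-2 + 52012944) = 1/52012942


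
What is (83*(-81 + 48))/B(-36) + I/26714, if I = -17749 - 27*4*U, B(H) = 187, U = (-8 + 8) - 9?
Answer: -365105/23902 ≈ -15.275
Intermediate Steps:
U = -9 (U = 0 - 9 = -9)
I = -16777 (I = -17749 - 27*4*(-9) = -17749 - 108*(-9) = -17749 - 1*(-972) = -17749 + 972 = -16777)
(83*(-81 + 48))/B(-36) + I/26714 = (83*(-81 + 48))/187 - 16777/26714 = (83*(-33))*(1/187) - 16777*1/26714 = -2739*1/187 - 883/1406 = -249/17 - 883/1406 = -365105/23902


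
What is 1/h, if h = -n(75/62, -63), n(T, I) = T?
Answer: -62/75 ≈ -0.82667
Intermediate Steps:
h = -75/62 ≈ -1.2097
1/h = 1/(-75/62) = -62/75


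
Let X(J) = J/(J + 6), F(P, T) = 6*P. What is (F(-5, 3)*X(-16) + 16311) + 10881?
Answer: 27144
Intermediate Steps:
X(J) = J/(6 + J)
(F(-5, 3)*X(-16) + 16311) + 10881 = ((6*(-5))*(-16/(6 - 16)) + 16311) + 10881 = (-(-480)/(-10) + 16311) + 10881 = (-(-480)*(-1)/10 + 16311) + 10881 = (-30*8/5 + 16311) + 10881 = (-48 + 16311) + 10881 = 16263 + 10881 = 27144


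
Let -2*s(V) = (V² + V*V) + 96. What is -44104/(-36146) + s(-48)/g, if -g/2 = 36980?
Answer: 209184202/167084885 ≈ 1.2520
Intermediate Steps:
g = -73960 (g = -2*36980 = -73960)
s(V) = -48 - V² (s(V) = -((V² + V*V) + 96)/2 = -((V² + V²) + 96)/2 = -(2*V² + 96)/2 = -(96 + 2*V²)/2 = -48 - V²)
-44104/(-36146) + s(-48)/g = -44104/(-36146) + (-48 - 1*(-48)²)/(-73960) = -44104*(-1/36146) + (-48 - 1*2304)*(-1/73960) = 22052/18073 + (-48 - 2304)*(-1/73960) = 22052/18073 - 2352*(-1/73960) = 22052/18073 + 294/9245 = 209184202/167084885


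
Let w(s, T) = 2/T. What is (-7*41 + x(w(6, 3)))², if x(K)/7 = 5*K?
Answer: 625681/9 ≈ 69520.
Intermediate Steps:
x(K) = 35*K (x(K) = 7*(5*K) = 35*K)
(-7*41 + x(w(6, 3)))² = (-7*41 + 35*(2/3))² = (-287 + 35*(2*(⅓)))² = (-287 + 35*(⅔))² = (-287 + 70/3)² = (-791/3)² = 625681/9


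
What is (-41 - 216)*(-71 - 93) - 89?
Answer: 42059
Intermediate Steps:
(-41 - 216)*(-71 - 93) - 89 = -257*(-164) - 89 = 42148 - 89 = 42059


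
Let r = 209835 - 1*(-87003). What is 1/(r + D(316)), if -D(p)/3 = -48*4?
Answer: 1/297414 ≈ 3.3623e-6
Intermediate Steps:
D(p) = 576 (D(p) = -(-144)*4 = -3*(-192) = 576)
r = 296838 (r = 209835 + 87003 = 296838)
1/(r + D(316)) = 1/(296838 + 576) = 1/297414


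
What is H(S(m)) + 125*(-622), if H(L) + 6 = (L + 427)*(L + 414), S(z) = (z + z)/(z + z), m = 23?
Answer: 99864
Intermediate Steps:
S(z) = 1 (S(z) = (2*z)/((2*z)) = (2*z)*(1/(2*z)) = 1)
H(L) = -6 + (414 + L)*(427 + L) (H(L) = -6 + (L + 427)*(L + 414) = -6 + (427 + L)*(414 + L) = -6 + (414 + L)*(427 + L))
H(S(m)) + 125*(-622) = (176772 + 1**2 + 841*1) + 125*(-622) = (176772 + 1 + 841) - 77750 = 177614 - 77750 = 99864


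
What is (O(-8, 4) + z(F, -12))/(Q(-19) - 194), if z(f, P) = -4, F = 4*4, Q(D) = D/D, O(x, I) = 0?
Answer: 4/193 ≈ 0.020725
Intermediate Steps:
Q(D) = 1
F = 16
(O(-8, 4) + z(F, -12))/(Q(-19) - 194) = (0 - 4)/(1 - 194) = -4/(-193) = -4*(-1/193) = 4/193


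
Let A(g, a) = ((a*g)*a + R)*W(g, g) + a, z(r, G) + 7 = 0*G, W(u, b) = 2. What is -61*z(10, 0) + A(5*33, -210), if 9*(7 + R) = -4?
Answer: 130978819/9 ≈ 1.4553e+7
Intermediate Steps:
R = -67/9 (R = -7 + (⅑)*(-4) = -7 - 4/9 = -67/9 ≈ -7.4444)
z(r, G) = -7 (z(r, G) = -7 + 0*G = -7 + 0 = -7)
A(g, a) = -134/9 + a + 2*g*a² (A(g, a) = ((a*g)*a - 67/9)*2 + a = (g*a² - 67/9)*2 + a = (-67/9 + g*a²)*2 + a = (-134/9 + 2*g*a²) + a = -134/9 + a + 2*g*a²)
-61*z(10, 0) + A(5*33, -210) = -61*(-7) + (-134/9 - 210 + 2*(5*33)*(-210)²) = 427 + (-134/9 - 210 + 2*165*44100) = 427 + (-134/9 - 210 + 14553000) = 427 + 130974976/9 = 130978819/9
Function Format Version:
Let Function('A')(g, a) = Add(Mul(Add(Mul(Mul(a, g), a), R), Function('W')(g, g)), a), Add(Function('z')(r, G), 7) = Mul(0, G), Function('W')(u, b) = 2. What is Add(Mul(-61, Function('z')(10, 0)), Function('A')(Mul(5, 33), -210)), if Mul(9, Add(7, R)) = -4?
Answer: Rational(130978819, 9) ≈ 1.4553e+7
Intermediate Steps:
R = Rational(-67, 9) (R = Add(-7, Mul(Rational(1, 9), -4)) = Add(-7, Rational(-4, 9)) = Rational(-67, 9) ≈ -7.4444)
Function('z')(r, G) = -7 (Function('z')(r, G) = Add(-7, Mul(0, G)) = Add(-7, 0) = -7)
Function('A')(g, a) = Add(Rational(-134, 9), a, Mul(2, g, Pow(a, 2))) (Function('A')(g, a) = Add(Mul(Add(Mul(Mul(a, g), a), Rational(-67, 9)), 2), a) = Add(Mul(Add(Mul(g, Pow(a, 2)), Rational(-67, 9)), 2), a) = Add(Mul(Add(Rational(-67, 9), Mul(g, Pow(a, 2))), 2), a) = Add(Add(Rational(-134, 9), Mul(2, g, Pow(a, 2))), a) = Add(Rational(-134, 9), a, Mul(2, g, Pow(a, 2))))
Add(Mul(-61, Function('z')(10, 0)), Function('A')(Mul(5, 33), -210)) = Add(Mul(-61, -7), Add(Rational(-134, 9), -210, Mul(2, Mul(5, 33), Pow(-210, 2)))) = Add(427, Add(Rational(-134, 9), -210, Mul(2, 165, 44100))) = Add(427, Add(Rational(-134, 9), -210, 14553000)) = Add(427, Rational(130974976, 9)) = Rational(130978819, 9)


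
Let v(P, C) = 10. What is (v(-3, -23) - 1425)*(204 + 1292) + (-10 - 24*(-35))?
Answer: -2116010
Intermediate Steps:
(v(-3, -23) - 1425)*(204 + 1292) + (-10 - 24*(-35)) = (10 - 1425)*(204 + 1292) + (-10 - 24*(-35)) = -1415*1496 + (-10 + 840) = -2116840 + 830 = -2116010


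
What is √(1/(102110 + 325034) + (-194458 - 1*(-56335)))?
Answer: I*√6300204286184846/213572 ≈ 371.65*I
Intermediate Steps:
√(1/(102110 + 325034) + (-194458 - 1*(-56335))) = √(1/427144 + (-194458 + 56335)) = √(1/427144 - 138123) = √(-58998410711/427144) = I*√6300204286184846/213572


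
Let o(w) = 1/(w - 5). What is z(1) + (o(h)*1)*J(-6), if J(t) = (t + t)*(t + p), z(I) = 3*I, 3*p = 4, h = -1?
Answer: -19/3 ≈ -6.3333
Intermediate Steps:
p = 4/3 (p = (1/3)*4 = 4/3 ≈ 1.3333)
o(w) = 1/(-5 + w)
J(t) = 2*t*(4/3 + t) (J(t) = (t + t)*(t + 4/3) = (2*t)*(4/3 + t) = 2*t*(4/3 + t))
z(1) + (o(h)*1)*J(-6) = 3*1 + (1/(-5 - 1))*((2/3)*(-6)*(4 + 3*(-6))) = 3 + (1/(-6))*((2/3)*(-6)*(4 - 18)) = 3 + (-1/6*1)*((2/3)*(-6)*(-14)) = 3 - 1/6*56 = 3 - 28/3 = -19/3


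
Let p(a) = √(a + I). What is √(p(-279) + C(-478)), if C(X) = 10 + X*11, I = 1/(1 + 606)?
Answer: √(-1933620352 + 1214*I*√25699166)/607 ≈ 0.11529 + 72.443*I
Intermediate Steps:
I = 1/607 ≈ 0.0016474
C(X) = 10 + 11*X
p(a) = √(1/607 + a) (p(a) = √(a + 1/607) = √(1/607 + a))
√(p(-279) + C(-478)) = √(√(607 + 368449*(-279))/607 + (10 + 11*(-478))) = √(√(607 - 102797271)/607 + (10 - 5258)) = √(√(-102796664)/607 - 5248) = √((2*I*√25699166)/607 - 5248) = √(2*I*√25699166/607 - 5248) = √(-5248 + 2*I*√25699166/607)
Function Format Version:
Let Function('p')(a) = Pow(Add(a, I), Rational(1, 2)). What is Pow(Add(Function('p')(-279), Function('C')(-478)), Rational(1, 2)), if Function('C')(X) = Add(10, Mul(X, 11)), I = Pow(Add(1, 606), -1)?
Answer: Mul(Rational(1, 607), Pow(Add(-1933620352, Mul(1214, I, Pow(25699166, Rational(1, 2)))), Rational(1, 2))) ≈ Add(0.11529, Mul(72.443, I))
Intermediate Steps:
I = Rational(1, 607) (I = Pow(607, -1) = Rational(1, 607) ≈ 0.0016474)
Function('C')(X) = Add(10, Mul(11, X))
Function('p')(a) = Pow(Add(Rational(1, 607), a), Rational(1, 2)) (Function('p')(a) = Pow(Add(a, Rational(1, 607)), Rational(1, 2)) = Pow(Add(Rational(1, 607), a), Rational(1, 2)))
Pow(Add(Function('p')(-279), Function('C')(-478)), Rational(1, 2)) = Pow(Add(Mul(Rational(1, 607), Pow(Add(607, Mul(368449, -279)), Rational(1, 2))), Add(10, Mul(11, -478))), Rational(1, 2)) = Pow(Add(Mul(Rational(1, 607), Pow(Add(607, -102797271), Rational(1, 2))), Add(10, -5258)), Rational(1, 2)) = Pow(Add(Mul(Rational(1, 607), Pow(-102796664, Rational(1, 2))), -5248), Rational(1, 2)) = Pow(Add(Mul(Rational(1, 607), Mul(2, I, Pow(25699166, Rational(1, 2)))), -5248), Rational(1, 2)) = Pow(Add(Mul(Rational(2, 607), I, Pow(25699166, Rational(1, 2))), -5248), Rational(1, 2)) = Pow(Add(-5248, Mul(Rational(2, 607), I, Pow(25699166, Rational(1, 2)))), Rational(1, 2))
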